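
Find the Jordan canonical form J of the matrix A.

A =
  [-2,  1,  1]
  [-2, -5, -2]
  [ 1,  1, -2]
J_2(-3) ⊕ J_1(-3)

The characteristic polynomial is
  det(x·I − A) = x^3 + 9*x^2 + 27*x + 27 = (x + 3)^3

Eigenvalues and multiplicities (the geometric multiplicity of λ is n − rank(A − λI), which equals the number of Jordan blocks for λ):
  λ = -3: algebraic multiplicity = 3, geometric multiplicity = 2

Determining the block sizes for each eigenvalue:
  λ = -3: 2 blocks summing to 3 forces exactly one block of size 2 and the rest size 1 → block sizes [2, 1]

Assembling the blocks gives a Jordan form
J =
  [-3,  1,  0]
  [ 0, -3,  0]
  [ 0,  0, -3]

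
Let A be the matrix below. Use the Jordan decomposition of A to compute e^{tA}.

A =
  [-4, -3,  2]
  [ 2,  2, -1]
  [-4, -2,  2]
e^{tA} =
  [t^2 - 4*t + 1, t^2 - 3*t, -t^2/2 + 2*t]
  [2*t, 2*t + 1, -t]
  [2*t^2 - 4*t, 2*t^2 - 2*t, -t^2 + 2*t + 1]

Strategy: write A = P · J · P⁻¹ where J is a Jordan canonical form, so e^{tA} = P · e^{tJ} · P⁻¹, and e^{tJ} can be computed block-by-block.

A has Jordan form
J =
  [0, 1, 0]
  [0, 0, 1]
  [0, 0, 0]
(up to reordering of blocks).

Per-block formulas:
  For a 3×3 Jordan block J_3(0): exp(t · J_3(0)) = e^(0t)·(I + t·N + (t^2/2)·N^2), where N is the 3×3 nilpotent shift.

After assembling e^{tJ} and conjugating by P, we get:

e^{tA} =
  [t^2 - 4*t + 1, t^2 - 3*t, -t^2/2 + 2*t]
  [2*t, 2*t + 1, -t]
  [2*t^2 - 4*t, 2*t^2 - 2*t, -t^2 + 2*t + 1]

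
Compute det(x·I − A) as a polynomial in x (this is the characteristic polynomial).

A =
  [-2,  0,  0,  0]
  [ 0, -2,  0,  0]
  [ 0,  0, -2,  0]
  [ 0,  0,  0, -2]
x^4 + 8*x^3 + 24*x^2 + 32*x + 16

Expanding det(x·I − A) (e.g. by cofactor expansion or by noting that A is similar to its Jordan form J, which has the same characteristic polynomial as A) gives
  χ_A(x) = x^4 + 8*x^3 + 24*x^2 + 32*x + 16
which factors as (x + 2)^4. The eigenvalues (with algebraic multiplicities) are λ = -2 with multiplicity 4.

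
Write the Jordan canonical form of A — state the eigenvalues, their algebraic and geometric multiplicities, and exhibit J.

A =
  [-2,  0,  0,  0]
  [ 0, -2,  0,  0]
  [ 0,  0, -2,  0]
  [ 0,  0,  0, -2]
J_1(-2) ⊕ J_1(-2) ⊕ J_1(-2) ⊕ J_1(-2)

The characteristic polynomial is
  det(x·I − A) = x^4 + 8*x^3 + 24*x^2 + 32*x + 16 = (x + 2)^4

Eigenvalues and multiplicities (the geometric multiplicity of λ is n − rank(A − λI), which equals the number of Jordan blocks for λ):
  λ = -2: algebraic multiplicity = 4, geometric multiplicity = 4

Determining the block sizes for each eigenvalue:
  λ = -2: gm = am = 4, so every block has size 1 → block sizes [1, 1, 1, 1]

Assembling the blocks gives a Jordan form
J =
  [-2,  0,  0,  0]
  [ 0, -2,  0,  0]
  [ 0,  0, -2,  0]
  [ 0,  0,  0, -2]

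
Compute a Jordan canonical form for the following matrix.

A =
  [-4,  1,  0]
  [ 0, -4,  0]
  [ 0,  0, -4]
J_2(-4) ⊕ J_1(-4)

The characteristic polynomial is
  det(x·I − A) = x^3 + 12*x^2 + 48*x + 64 = (x + 4)^3

Eigenvalues and multiplicities (the geometric multiplicity of λ is n − rank(A − λI), which equals the number of Jordan blocks for λ):
  λ = -4: algebraic multiplicity = 3, geometric multiplicity = 2

Determining the block sizes for each eigenvalue:
  λ = -4: 2 blocks summing to 3 forces exactly one block of size 2 and the rest size 1 → block sizes [2, 1]

Assembling the blocks gives a Jordan form
J =
  [-4,  1,  0]
  [ 0, -4,  0]
  [ 0,  0, -4]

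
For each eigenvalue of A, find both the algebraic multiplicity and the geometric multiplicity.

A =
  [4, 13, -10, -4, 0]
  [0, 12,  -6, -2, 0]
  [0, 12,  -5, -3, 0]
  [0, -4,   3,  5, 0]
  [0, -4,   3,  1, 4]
λ = 4: alg = 5, geom = 3

Step 1 — factor the characteristic polynomial to read off the algebraic multiplicities:
  χ_A(x) = (x - 4)^5

Step 2 — compute geometric multiplicities via the rank-nullity identity g(λ) = n − rank(A − λI):
  rank(A − (4)·I) = 2, so dim ker(A − (4)·I) = n − 2 = 3

Summary:
  λ = 4: algebraic multiplicity = 5, geometric multiplicity = 3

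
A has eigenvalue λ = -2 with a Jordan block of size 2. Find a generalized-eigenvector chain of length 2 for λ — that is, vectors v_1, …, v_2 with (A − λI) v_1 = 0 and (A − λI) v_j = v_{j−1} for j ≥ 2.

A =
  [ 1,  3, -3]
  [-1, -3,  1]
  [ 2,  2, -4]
A Jordan chain for λ = -2 of length 2:
v_1 = (3, -1, 2)ᵀ
v_2 = (1, 0, 0)ᵀ

Let N = A − (-2)·I. We want v_2 with N^2 v_2 = 0 but N^1 v_2 ≠ 0; then v_{j-1} := N · v_j for j = 2, …, 2.

Pick v_2 = (1, 0, 0)ᵀ.
Then v_1 = N · v_2 = (3, -1, 2)ᵀ.

Sanity check: (A − (-2)·I) v_1 = (0, 0, 0)ᵀ = 0. ✓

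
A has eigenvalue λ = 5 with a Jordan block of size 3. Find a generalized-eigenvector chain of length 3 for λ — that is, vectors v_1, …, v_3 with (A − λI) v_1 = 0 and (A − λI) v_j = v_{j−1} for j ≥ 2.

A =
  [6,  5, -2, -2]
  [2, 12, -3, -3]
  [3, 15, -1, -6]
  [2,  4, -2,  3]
A Jordan chain for λ = 5 of length 3:
v_1 = (1, 1, 3, 0)ᵀ
v_2 = (1, 2, 3, 2)ᵀ
v_3 = (1, 0, 0, 0)ᵀ

Let N = A − (5)·I. We want v_3 with N^3 v_3 = 0 but N^2 v_3 ≠ 0; then v_{j-1} := N · v_j for j = 3, …, 2.

Pick v_3 = (1, 0, 0, 0)ᵀ.
Then v_2 = N · v_3 = (1, 2, 3, 2)ᵀ.
Then v_1 = N · v_2 = (1, 1, 3, 0)ᵀ.

Sanity check: (A − (5)·I) v_1 = (0, 0, 0, 0)ᵀ = 0. ✓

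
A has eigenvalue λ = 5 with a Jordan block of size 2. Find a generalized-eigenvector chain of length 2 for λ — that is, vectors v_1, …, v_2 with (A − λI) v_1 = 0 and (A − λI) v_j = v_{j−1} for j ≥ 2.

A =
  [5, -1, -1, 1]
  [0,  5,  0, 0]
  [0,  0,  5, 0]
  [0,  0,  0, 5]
A Jordan chain for λ = 5 of length 2:
v_1 = (-1, 0, 0, 0)ᵀ
v_2 = (0, 1, 0, 0)ᵀ

Let N = A − (5)·I. We want v_2 with N^2 v_2 = 0 but N^1 v_2 ≠ 0; then v_{j-1} := N · v_j for j = 2, …, 2.

Pick v_2 = (0, 1, 0, 0)ᵀ.
Then v_1 = N · v_2 = (-1, 0, 0, 0)ᵀ.

Sanity check: (A − (5)·I) v_1 = (0, 0, 0, 0)ᵀ = 0. ✓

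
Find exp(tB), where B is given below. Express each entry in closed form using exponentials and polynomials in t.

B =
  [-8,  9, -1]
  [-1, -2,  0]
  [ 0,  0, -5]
e^{tB} =
  [-3*t*exp(-5*t) + exp(-5*t), 9*t*exp(-5*t), 3*t^2*exp(-5*t)/2 - t*exp(-5*t)]
  [-t*exp(-5*t), 3*t*exp(-5*t) + exp(-5*t), t^2*exp(-5*t)/2]
  [0, 0, exp(-5*t)]

Strategy: write B = P · J · P⁻¹ where J is a Jordan canonical form, so e^{tB} = P · e^{tJ} · P⁻¹, and e^{tJ} can be computed block-by-block.

B has Jordan form
J =
  [-5,  1,  0]
  [ 0, -5,  1]
  [ 0,  0, -5]
(up to reordering of blocks).

Per-block formulas:
  For a 3×3 Jordan block J_3(-5): exp(t · J_3(-5)) = e^(-5t)·(I + t·N + (t^2/2)·N^2), where N is the 3×3 nilpotent shift.

After assembling e^{tJ} and conjugating by P, we get:

e^{tB} =
  [-3*t*exp(-5*t) + exp(-5*t), 9*t*exp(-5*t), 3*t^2*exp(-5*t)/2 - t*exp(-5*t)]
  [-t*exp(-5*t), 3*t*exp(-5*t) + exp(-5*t), t^2*exp(-5*t)/2]
  [0, 0, exp(-5*t)]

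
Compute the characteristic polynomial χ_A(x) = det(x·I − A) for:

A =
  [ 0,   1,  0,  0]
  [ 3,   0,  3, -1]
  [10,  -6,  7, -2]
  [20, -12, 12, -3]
x^4 - 4*x^3 + 6*x^2 - 4*x + 1

Expanding det(x·I − A) (e.g. by cofactor expansion or by noting that A is similar to its Jordan form J, which has the same characteristic polynomial as A) gives
  χ_A(x) = x^4 - 4*x^3 + 6*x^2 - 4*x + 1
which factors as (x - 1)^4. The eigenvalues (with algebraic multiplicities) are λ = 1 with multiplicity 4.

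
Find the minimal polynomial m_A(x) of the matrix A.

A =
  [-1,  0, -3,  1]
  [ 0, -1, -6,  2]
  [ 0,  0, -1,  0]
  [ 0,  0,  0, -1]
x^2 + 2*x + 1

The characteristic polynomial is χ_A(x) = (x + 1)^4, so the eigenvalues are known. The minimal polynomial is
  m_A(x) = Π_λ (x − λ)^{k_λ}
where k_λ is the size of the *largest* Jordan block for λ (equivalently, the smallest k with (A − λI)^k v = 0 for every generalised eigenvector v of λ).

  λ = -1: largest Jordan block has size 2, contributing (x + 1)^2

So m_A(x) = (x + 1)^2 = x^2 + 2*x + 1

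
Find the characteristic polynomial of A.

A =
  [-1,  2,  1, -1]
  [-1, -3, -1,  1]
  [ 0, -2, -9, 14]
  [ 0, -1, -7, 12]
x^4 + x^3 - 18*x^2 - 52*x - 40

Expanding det(x·I − A) (e.g. by cofactor expansion or by noting that A is similar to its Jordan form J, which has the same characteristic polynomial as A) gives
  χ_A(x) = x^4 + x^3 - 18*x^2 - 52*x - 40
which factors as (x - 5)*(x + 2)^3. The eigenvalues (with algebraic multiplicities) are λ = -2 with multiplicity 3, λ = 5 with multiplicity 1.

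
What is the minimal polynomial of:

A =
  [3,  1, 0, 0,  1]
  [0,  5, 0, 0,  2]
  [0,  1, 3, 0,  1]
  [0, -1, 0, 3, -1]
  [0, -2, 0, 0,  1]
x^2 - 6*x + 9

The characteristic polynomial is χ_A(x) = (x - 3)^5, so the eigenvalues are known. The minimal polynomial is
  m_A(x) = Π_λ (x − λ)^{k_λ}
where k_λ is the size of the *largest* Jordan block for λ (equivalently, the smallest k with (A − λI)^k v = 0 for every generalised eigenvector v of λ).

  λ = 3: largest Jordan block has size 2, contributing (x − 3)^2

So m_A(x) = (x - 3)^2 = x^2 - 6*x + 9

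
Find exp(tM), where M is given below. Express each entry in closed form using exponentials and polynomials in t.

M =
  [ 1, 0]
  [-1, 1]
e^{tM} =
  [exp(t), 0]
  [-t*exp(t), exp(t)]

Strategy: write M = P · J · P⁻¹ where J is a Jordan canonical form, so e^{tM} = P · e^{tJ} · P⁻¹, and e^{tJ} can be computed block-by-block.

M has Jordan form
J =
  [1, 1]
  [0, 1]
(up to reordering of blocks).

Per-block formulas:
  For a 2×2 Jordan block J_2(1): exp(t · J_2(1)) = e^(1t)·(I + t·N), where N is the 2×2 nilpotent shift.

After assembling e^{tJ} and conjugating by P, we get:

e^{tM} =
  [exp(t), 0]
  [-t*exp(t), exp(t)]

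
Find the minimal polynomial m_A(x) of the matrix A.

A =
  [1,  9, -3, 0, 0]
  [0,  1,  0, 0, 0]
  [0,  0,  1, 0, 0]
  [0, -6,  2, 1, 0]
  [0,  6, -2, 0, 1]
x^2 - 2*x + 1

The characteristic polynomial is χ_A(x) = (x - 1)^5, so the eigenvalues are known. The minimal polynomial is
  m_A(x) = Π_λ (x − λ)^{k_λ}
where k_λ is the size of the *largest* Jordan block for λ (equivalently, the smallest k with (A − λI)^k v = 0 for every generalised eigenvector v of λ).

  λ = 1: largest Jordan block has size 2, contributing (x − 1)^2

So m_A(x) = (x - 1)^2 = x^2 - 2*x + 1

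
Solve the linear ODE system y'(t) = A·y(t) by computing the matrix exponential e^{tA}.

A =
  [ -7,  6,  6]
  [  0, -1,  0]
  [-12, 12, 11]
e^{tA} =
  [-exp(5*t) + 2*exp(-t), exp(5*t) - exp(-t), exp(5*t) - exp(-t)]
  [0, exp(-t), 0]
  [-2*exp(5*t) + 2*exp(-t), 2*exp(5*t) - 2*exp(-t), 2*exp(5*t) - exp(-t)]

Strategy: write A = P · J · P⁻¹ where J is a Jordan canonical form, so e^{tA} = P · e^{tJ} · P⁻¹, and e^{tJ} can be computed block-by-block.

A has Jordan form
J =
  [-1,  0, 0]
  [ 0, -1, 0]
  [ 0,  0, 5]
(up to reordering of blocks).

Per-block formulas:
  For a 1×1 block at λ = -1: exp(t · [-1]) = [e^(-1t)].
  For a 1×1 block at λ = 5: exp(t · [5]) = [e^(5t)].

After assembling e^{tJ} and conjugating by P, we get:

e^{tA} =
  [-exp(5*t) + 2*exp(-t), exp(5*t) - exp(-t), exp(5*t) - exp(-t)]
  [0, exp(-t), 0]
  [-2*exp(5*t) + 2*exp(-t), 2*exp(5*t) - 2*exp(-t), 2*exp(5*t) - exp(-t)]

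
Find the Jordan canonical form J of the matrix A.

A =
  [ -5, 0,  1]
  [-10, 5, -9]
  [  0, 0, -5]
J_2(-5) ⊕ J_1(5)

The characteristic polynomial is
  det(x·I − A) = x^3 + 5*x^2 - 25*x - 125 = (x - 5)*(x + 5)^2

Eigenvalues and multiplicities (the geometric multiplicity of λ is n − rank(A − λI), which equals the number of Jordan blocks for λ):
  λ = -5: algebraic multiplicity = 2, geometric multiplicity = 1
  λ = 5: algebraic multiplicity = 1, geometric multiplicity = 1

Determining the block sizes for each eigenvalue:
  λ = -5: one block (gm = 1), so the single block has size am = 2 → block sizes [2]
  λ = 5: one block (gm = 1), so the single block has size am = 1 → block sizes [1]

Assembling the blocks gives a Jordan form
J =
  [-5,  1, 0]
  [ 0, -5, 0]
  [ 0,  0, 5]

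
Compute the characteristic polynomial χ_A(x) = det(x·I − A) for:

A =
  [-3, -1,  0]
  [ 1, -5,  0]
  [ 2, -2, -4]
x^3 + 12*x^2 + 48*x + 64

Expanding det(x·I − A) (e.g. by cofactor expansion or by noting that A is similar to its Jordan form J, which has the same characteristic polynomial as A) gives
  χ_A(x) = x^3 + 12*x^2 + 48*x + 64
which factors as (x + 4)^3. The eigenvalues (with algebraic multiplicities) are λ = -4 with multiplicity 3.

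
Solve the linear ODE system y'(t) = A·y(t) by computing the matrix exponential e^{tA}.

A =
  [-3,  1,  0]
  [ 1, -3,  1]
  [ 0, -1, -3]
e^{tA} =
  [t^2*exp(-3*t)/2 + exp(-3*t), t*exp(-3*t), t^2*exp(-3*t)/2]
  [t*exp(-3*t), exp(-3*t), t*exp(-3*t)]
  [-t^2*exp(-3*t)/2, -t*exp(-3*t), -t^2*exp(-3*t)/2 + exp(-3*t)]

Strategy: write A = P · J · P⁻¹ where J is a Jordan canonical form, so e^{tA} = P · e^{tJ} · P⁻¹, and e^{tJ} can be computed block-by-block.

A has Jordan form
J =
  [-3,  1,  0]
  [ 0, -3,  1]
  [ 0,  0, -3]
(up to reordering of blocks).

Per-block formulas:
  For a 3×3 Jordan block J_3(-3): exp(t · J_3(-3)) = e^(-3t)·(I + t·N + (t^2/2)·N^2), where N is the 3×3 nilpotent shift.

After assembling e^{tJ} and conjugating by P, we get:

e^{tA} =
  [t^2*exp(-3*t)/2 + exp(-3*t), t*exp(-3*t), t^2*exp(-3*t)/2]
  [t*exp(-3*t), exp(-3*t), t*exp(-3*t)]
  [-t^2*exp(-3*t)/2, -t*exp(-3*t), -t^2*exp(-3*t)/2 + exp(-3*t)]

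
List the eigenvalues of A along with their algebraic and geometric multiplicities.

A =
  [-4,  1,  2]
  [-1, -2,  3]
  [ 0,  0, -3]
λ = -3: alg = 3, geom = 1

Step 1 — factor the characteristic polynomial to read off the algebraic multiplicities:
  χ_A(x) = (x + 3)^3

Step 2 — compute geometric multiplicities via the rank-nullity identity g(λ) = n − rank(A − λI):
  rank(A − (-3)·I) = 2, so dim ker(A − (-3)·I) = n − 2 = 1

Summary:
  λ = -3: algebraic multiplicity = 3, geometric multiplicity = 1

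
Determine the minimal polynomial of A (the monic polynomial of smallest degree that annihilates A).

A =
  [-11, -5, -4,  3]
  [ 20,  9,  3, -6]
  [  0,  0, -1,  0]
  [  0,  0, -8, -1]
x^3 + 3*x^2 + 3*x + 1

The characteristic polynomial is χ_A(x) = (x + 1)^4, so the eigenvalues are known. The minimal polynomial is
  m_A(x) = Π_λ (x − λ)^{k_λ}
where k_λ is the size of the *largest* Jordan block for λ (equivalently, the smallest k with (A − λI)^k v = 0 for every generalised eigenvector v of λ).

  λ = -1: largest Jordan block has size 3, contributing (x + 1)^3

So m_A(x) = (x + 1)^3 = x^3 + 3*x^2 + 3*x + 1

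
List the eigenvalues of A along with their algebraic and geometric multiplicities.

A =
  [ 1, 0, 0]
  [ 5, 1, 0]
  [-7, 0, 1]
λ = 1: alg = 3, geom = 2

Step 1 — factor the characteristic polynomial to read off the algebraic multiplicities:
  χ_A(x) = (x - 1)^3

Step 2 — compute geometric multiplicities via the rank-nullity identity g(λ) = n − rank(A − λI):
  rank(A − (1)·I) = 1, so dim ker(A − (1)·I) = n − 1 = 2

Summary:
  λ = 1: algebraic multiplicity = 3, geometric multiplicity = 2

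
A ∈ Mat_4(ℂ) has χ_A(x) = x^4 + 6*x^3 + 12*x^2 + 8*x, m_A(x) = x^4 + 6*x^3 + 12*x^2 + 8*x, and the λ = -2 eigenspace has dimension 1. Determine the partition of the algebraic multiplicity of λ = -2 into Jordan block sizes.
Block sizes for λ = -2: [3]

Step 1 — from the characteristic polynomial, algebraic multiplicity of λ = -2 is 3. From dim ker(A − (-2)·I) = 1, there are exactly 1 Jordan blocks for λ = -2.
Step 2 — from the minimal polynomial, the factor (x + 2)^3 tells us the largest block for λ = -2 has size 3.
Step 3 — with total size 3, 1 blocks, and largest block 3, the block sizes (in nonincreasing order) are [3].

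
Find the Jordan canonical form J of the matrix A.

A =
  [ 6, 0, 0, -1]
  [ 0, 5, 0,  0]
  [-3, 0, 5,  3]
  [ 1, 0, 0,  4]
J_2(5) ⊕ J_1(5) ⊕ J_1(5)

The characteristic polynomial is
  det(x·I − A) = x^4 - 20*x^3 + 150*x^2 - 500*x + 625 = (x - 5)^4

Eigenvalues and multiplicities (the geometric multiplicity of λ is n − rank(A − λI), which equals the number of Jordan blocks for λ):
  λ = 5: algebraic multiplicity = 4, geometric multiplicity = 3

Determining the block sizes for each eigenvalue:
  λ = 5: 3 blocks summing to 4 forces exactly one block of size 2 and the rest size 1 → block sizes [2, 1, 1]

Assembling the blocks gives a Jordan form
J =
  [5, 1, 0, 0]
  [0, 5, 0, 0]
  [0, 0, 5, 0]
  [0, 0, 0, 5]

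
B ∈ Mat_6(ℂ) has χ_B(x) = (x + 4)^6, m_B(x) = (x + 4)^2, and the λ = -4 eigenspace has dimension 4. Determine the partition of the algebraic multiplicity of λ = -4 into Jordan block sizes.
Block sizes for λ = -4: [2, 2, 1, 1]

Step 1 — from the characteristic polynomial, algebraic multiplicity of λ = -4 is 6. From dim ker(B − (-4)·I) = 4, there are exactly 4 Jordan blocks for λ = -4.
Step 2 — from the minimal polynomial, the factor (x + 4)^2 tells us the largest block for λ = -4 has size 2.
Step 3 — with total size 6, 4 blocks, and largest block 2, the block sizes (in nonincreasing order) are [2, 2, 1, 1].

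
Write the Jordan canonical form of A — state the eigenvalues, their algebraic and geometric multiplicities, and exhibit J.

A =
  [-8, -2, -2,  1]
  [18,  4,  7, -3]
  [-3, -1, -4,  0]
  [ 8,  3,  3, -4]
J_3(-3) ⊕ J_1(-3)

The characteristic polynomial is
  det(x·I − A) = x^4 + 12*x^3 + 54*x^2 + 108*x + 81 = (x + 3)^4

Eigenvalues and multiplicities (the geometric multiplicity of λ is n − rank(A − λI), which equals the number of Jordan blocks for λ):
  λ = -3: algebraic multiplicity = 4, geometric multiplicity = 2

Determining the block sizes for each eigenvalue:
  λ = -3: with am = 4 and gm = 2, the partition is not yet determined (e.g. several partitions of 4 into 2 parts exist). Let N = A − (-3)·I. Computing rank(N^1) = 2, rank(N^2) = 1, rank(N^3) = 0; the number of blocks of size ≥ j is rank(N^{j−1}) − rank(N^j), giving [2, 1, 1]. So we have 1 block(s) of size 3, 1 block(s) of size 1 → block sizes [3, 1]

Assembling the blocks gives a Jordan form
J =
  [-3,  1,  0,  0]
  [ 0, -3,  1,  0]
  [ 0,  0, -3,  0]
  [ 0,  0,  0, -3]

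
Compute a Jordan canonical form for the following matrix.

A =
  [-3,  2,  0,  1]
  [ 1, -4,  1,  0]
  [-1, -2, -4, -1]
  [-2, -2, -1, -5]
J_3(-4) ⊕ J_1(-4)

The characteristic polynomial is
  det(x·I − A) = x^4 + 16*x^3 + 96*x^2 + 256*x + 256 = (x + 4)^4

Eigenvalues and multiplicities (the geometric multiplicity of λ is n − rank(A − λI), which equals the number of Jordan blocks for λ):
  λ = -4: algebraic multiplicity = 4, geometric multiplicity = 2

Determining the block sizes for each eigenvalue:
  λ = -4: with am = 4 and gm = 2, the partition is not yet determined (e.g. several partitions of 4 into 2 parts exist). Let N = A − (-4)·I. Computing rank(N^1) = 2, rank(N^2) = 1, rank(N^3) = 0; the number of blocks of size ≥ j is rank(N^{j−1}) − rank(N^j), giving [2, 1, 1]. So we have 1 block(s) of size 3, 1 block(s) of size 1 → block sizes [3, 1]

Assembling the blocks gives a Jordan form
J =
  [-4,  1,  0,  0]
  [ 0, -4,  1,  0]
  [ 0,  0, -4,  0]
  [ 0,  0,  0, -4]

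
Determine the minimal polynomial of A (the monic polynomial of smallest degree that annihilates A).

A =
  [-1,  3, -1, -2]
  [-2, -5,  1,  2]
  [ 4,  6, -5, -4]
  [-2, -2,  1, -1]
x^3 + 9*x^2 + 27*x + 27

The characteristic polynomial is χ_A(x) = (x + 3)^4, so the eigenvalues are known. The minimal polynomial is
  m_A(x) = Π_λ (x − λ)^{k_λ}
where k_λ is the size of the *largest* Jordan block for λ (equivalently, the smallest k with (A − λI)^k v = 0 for every generalised eigenvector v of λ).

  λ = -3: largest Jordan block has size 3, contributing (x + 3)^3

So m_A(x) = (x + 3)^3 = x^3 + 9*x^2 + 27*x + 27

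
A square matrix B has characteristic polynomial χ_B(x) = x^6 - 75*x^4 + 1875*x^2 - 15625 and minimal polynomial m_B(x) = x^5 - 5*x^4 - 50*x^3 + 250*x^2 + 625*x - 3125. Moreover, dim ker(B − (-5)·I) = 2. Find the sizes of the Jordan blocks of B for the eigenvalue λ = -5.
Block sizes for λ = -5: [2, 1]

Step 1 — from the characteristic polynomial, algebraic multiplicity of λ = -5 is 3. From dim ker(B − (-5)·I) = 2, there are exactly 2 Jordan blocks for λ = -5.
Step 2 — from the minimal polynomial, the factor (x + 5)^2 tells us the largest block for λ = -5 has size 2.
Step 3 — with total size 3, 2 blocks, and largest block 2, the block sizes (in nonincreasing order) are [2, 1].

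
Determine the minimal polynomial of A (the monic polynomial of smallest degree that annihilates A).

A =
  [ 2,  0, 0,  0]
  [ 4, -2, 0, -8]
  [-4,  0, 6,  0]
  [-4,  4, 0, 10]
x^2 - 8*x + 12

The characteristic polynomial is χ_A(x) = (x - 6)^2*(x - 2)^2, so the eigenvalues are known. The minimal polynomial is
  m_A(x) = Π_λ (x − λ)^{k_λ}
where k_λ is the size of the *largest* Jordan block for λ (equivalently, the smallest k with (A − λI)^k v = 0 for every generalised eigenvector v of λ).

  λ = 2: largest Jordan block has size 1, contributing (x − 2)
  λ = 6: largest Jordan block has size 1, contributing (x − 6)

So m_A(x) = (x - 6)*(x - 2) = x^2 - 8*x + 12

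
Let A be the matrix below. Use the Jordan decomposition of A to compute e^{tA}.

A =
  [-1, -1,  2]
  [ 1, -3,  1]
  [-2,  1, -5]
e^{tA} =
  [-t^2*exp(-3*t)/2 + 2*t*exp(-3*t) + exp(-3*t), -t*exp(-3*t), -t^2*exp(-3*t)/2 + 2*t*exp(-3*t)]
  [t*exp(-3*t), exp(-3*t), t*exp(-3*t)]
  [t^2*exp(-3*t)/2 - 2*t*exp(-3*t), t*exp(-3*t), t^2*exp(-3*t)/2 - 2*t*exp(-3*t) + exp(-3*t)]

Strategy: write A = P · J · P⁻¹ where J is a Jordan canonical form, so e^{tA} = P · e^{tJ} · P⁻¹, and e^{tJ} can be computed block-by-block.

A has Jordan form
J =
  [-3,  1,  0]
  [ 0, -3,  1]
  [ 0,  0, -3]
(up to reordering of blocks).

Per-block formulas:
  For a 3×3 Jordan block J_3(-3): exp(t · J_3(-3)) = e^(-3t)·(I + t·N + (t^2/2)·N^2), where N is the 3×3 nilpotent shift.

After assembling e^{tJ} and conjugating by P, we get:

e^{tA} =
  [-t^2*exp(-3*t)/2 + 2*t*exp(-3*t) + exp(-3*t), -t*exp(-3*t), -t^2*exp(-3*t)/2 + 2*t*exp(-3*t)]
  [t*exp(-3*t), exp(-3*t), t*exp(-3*t)]
  [t^2*exp(-3*t)/2 - 2*t*exp(-3*t), t*exp(-3*t), t^2*exp(-3*t)/2 - 2*t*exp(-3*t) + exp(-3*t)]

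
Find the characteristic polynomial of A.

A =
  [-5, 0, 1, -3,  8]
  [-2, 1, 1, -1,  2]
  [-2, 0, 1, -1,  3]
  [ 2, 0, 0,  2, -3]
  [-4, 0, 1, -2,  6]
x^5 - 5*x^4 + 10*x^3 - 10*x^2 + 5*x - 1

Expanding det(x·I − A) (e.g. by cofactor expansion or by noting that A is similar to its Jordan form J, which has the same characteristic polynomial as A) gives
  χ_A(x) = x^5 - 5*x^4 + 10*x^3 - 10*x^2 + 5*x - 1
which factors as (x - 1)^5. The eigenvalues (with algebraic multiplicities) are λ = 1 with multiplicity 5.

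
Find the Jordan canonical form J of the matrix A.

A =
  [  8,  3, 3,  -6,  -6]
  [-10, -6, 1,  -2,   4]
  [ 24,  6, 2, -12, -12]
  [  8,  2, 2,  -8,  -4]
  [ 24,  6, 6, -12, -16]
J_3(-4) ⊕ J_1(-4) ⊕ J_1(-4)

The characteristic polynomial is
  det(x·I − A) = x^5 + 20*x^4 + 160*x^3 + 640*x^2 + 1280*x + 1024 = (x + 4)^5

Eigenvalues and multiplicities (the geometric multiplicity of λ is n − rank(A − λI), which equals the number of Jordan blocks for λ):
  λ = -4: algebraic multiplicity = 5, geometric multiplicity = 3

Determining the block sizes for each eigenvalue:
  λ = -4: with am = 5 and gm = 3, the partition is not yet determined (e.g. several partitions of 5 into 3 parts exist). Let N = A − (-4)·I. Computing rank(N^1) = 2, rank(N^2) = 1, rank(N^3) = 0; the number of blocks of size ≥ j is rank(N^{j−1}) − rank(N^j), giving [3, 1, 1]. So we have 1 block(s) of size 3, 2 block(s) of size 1 → block sizes [3, 1, 1]

Assembling the blocks gives a Jordan form
J =
  [-4,  1,  0,  0,  0]
  [ 0, -4,  1,  0,  0]
  [ 0,  0, -4,  0,  0]
  [ 0,  0,  0, -4,  0]
  [ 0,  0,  0,  0, -4]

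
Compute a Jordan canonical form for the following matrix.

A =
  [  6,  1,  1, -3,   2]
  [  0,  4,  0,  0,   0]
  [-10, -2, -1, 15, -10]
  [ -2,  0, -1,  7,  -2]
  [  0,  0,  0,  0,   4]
J_2(4) ⊕ J_2(4) ⊕ J_1(4)

The characteristic polynomial is
  det(x·I − A) = x^5 - 20*x^4 + 160*x^3 - 640*x^2 + 1280*x - 1024 = (x - 4)^5

Eigenvalues and multiplicities (the geometric multiplicity of λ is n − rank(A − λI), which equals the number of Jordan blocks for λ):
  λ = 4: algebraic multiplicity = 5, geometric multiplicity = 3

Determining the block sizes for each eigenvalue:
  λ = 4: with am = 5 and gm = 3, the partition is not yet determined (e.g. several partitions of 5 into 3 parts exist). Let N = A − (4)·I. Computing rank(N^1) = 2, rank(N^2) = 0; the number of blocks of size ≥ j is rank(N^{j−1}) − rank(N^j), giving [3, 2]. So we have 2 block(s) of size 2, 1 block(s) of size 1 → block sizes [2, 2, 1]

Assembling the blocks gives a Jordan form
J =
  [4, 1, 0, 0, 0]
  [0, 4, 0, 0, 0]
  [0, 0, 4, 1, 0]
  [0, 0, 0, 4, 0]
  [0, 0, 0, 0, 4]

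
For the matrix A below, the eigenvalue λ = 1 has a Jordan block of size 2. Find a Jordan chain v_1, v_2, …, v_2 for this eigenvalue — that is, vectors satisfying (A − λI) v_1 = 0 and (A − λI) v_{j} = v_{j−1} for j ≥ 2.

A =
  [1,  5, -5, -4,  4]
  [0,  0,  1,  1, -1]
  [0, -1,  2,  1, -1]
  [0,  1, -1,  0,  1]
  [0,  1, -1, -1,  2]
A Jordan chain for λ = 1 of length 2:
v_1 = (5, -1, -1, 1, 1)ᵀ
v_2 = (0, 1, 0, 0, 0)ᵀ

Let N = A − (1)·I. We want v_2 with N^2 v_2 = 0 but N^1 v_2 ≠ 0; then v_{j-1} := N · v_j for j = 2, …, 2.

Pick v_2 = (0, 1, 0, 0, 0)ᵀ.
Then v_1 = N · v_2 = (5, -1, -1, 1, 1)ᵀ.

Sanity check: (A − (1)·I) v_1 = (0, 0, 0, 0, 0)ᵀ = 0. ✓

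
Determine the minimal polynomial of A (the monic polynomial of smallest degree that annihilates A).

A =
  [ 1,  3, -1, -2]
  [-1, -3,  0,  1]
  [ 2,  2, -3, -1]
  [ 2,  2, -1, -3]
x^2 + 4*x + 4

The characteristic polynomial is χ_A(x) = (x + 2)^4, so the eigenvalues are known. The minimal polynomial is
  m_A(x) = Π_λ (x − λ)^{k_λ}
where k_λ is the size of the *largest* Jordan block for λ (equivalently, the smallest k with (A − λI)^k v = 0 for every generalised eigenvector v of λ).

  λ = -2: largest Jordan block has size 2, contributing (x + 2)^2

So m_A(x) = (x + 2)^2 = x^2 + 4*x + 4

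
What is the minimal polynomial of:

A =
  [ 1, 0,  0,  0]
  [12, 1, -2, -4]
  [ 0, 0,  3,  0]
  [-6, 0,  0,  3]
x^2 - 4*x + 3

The characteristic polynomial is χ_A(x) = (x - 3)^2*(x - 1)^2, so the eigenvalues are known. The minimal polynomial is
  m_A(x) = Π_λ (x − λ)^{k_λ}
where k_λ is the size of the *largest* Jordan block for λ (equivalently, the smallest k with (A − λI)^k v = 0 for every generalised eigenvector v of λ).

  λ = 1: largest Jordan block has size 1, contributing (x − 1)
  λ = 3: largest Jordan block has size 1, contributing (x − 3)

So m_A(x) = (x - 3)*(x - 1) = x^2 - 4*x + 3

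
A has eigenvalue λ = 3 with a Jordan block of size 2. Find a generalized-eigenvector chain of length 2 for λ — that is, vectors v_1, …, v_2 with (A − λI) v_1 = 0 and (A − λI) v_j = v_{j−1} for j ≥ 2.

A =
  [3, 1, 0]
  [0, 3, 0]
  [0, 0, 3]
A Jordan chain for λ = 3 of length 2:
v_1 = (1, 0, 0)ᵀ
v_2 = (0, 1, 0)ᵀ

Let N = A − (3)·I. We want v_2 with N^2 v_2 = 0 but N^1 v_2 ≠ 0; then v_{j-1} := N · v_j for j = 2, …, 2.

Pick v_2 = (0, 1, 0)ᵀ.
Then v_1 = N · v_2 = (1, 0, 0)ᵀ.

Sanity check: (A − (3)·I) v_1 = (0, 0, 0)ᵀ = 0. ✓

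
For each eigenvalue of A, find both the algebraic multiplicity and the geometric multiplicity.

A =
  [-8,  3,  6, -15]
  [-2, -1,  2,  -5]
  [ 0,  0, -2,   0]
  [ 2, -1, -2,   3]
λ = -2: alg = 4, geom = 3

Step 1 — factor the characteristic polynomial to read off the algebraic multiplicities:
  χ_A(x) = (x + 2)^4

Step 2 — compute geometric multiplicities via the rank-nullity identity g(λ) = n − rank(A − λI):
  rank(A − (-2)·I) = 1, so dim ker(A − (-2)·I) = n − 1 = 3

Summary:
  λ = -2: algebraic multiplicity = 4, geometric multiplicity = 3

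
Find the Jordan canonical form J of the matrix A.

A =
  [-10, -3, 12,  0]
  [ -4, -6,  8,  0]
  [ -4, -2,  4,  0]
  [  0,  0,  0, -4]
J_2(-4) ⊕ J_1(-4) ⊕ J_1(-4)

The characteristic polynomial is
  det(x·I − A) = x^4 + 16*x^3 + 96*x^2 + 256*x + 256 = (x + 4)^4

Eigenvalues and multiplicities (the geometric multiplicity of λ is n − rank(A − λI), which equals the number of Jordan blocks for λ):
  λ = -4: algebraic multiplicity = 4, geometric multiplicity = 3

Determining the block sizes for each eigenvalue:
  λ = -4: 3 blocks summing to 4 forces exactly one block of size 2 and the rest size 1 → block sizes [2, 1, 1]

Assembling the blocks gives a Jordan form
J =
  [-4,  1,  0,  0]
  [ 0, -4,  0,  0]
  [ 0,  0, -4,  0]
  [ 0,  0,  0, -4]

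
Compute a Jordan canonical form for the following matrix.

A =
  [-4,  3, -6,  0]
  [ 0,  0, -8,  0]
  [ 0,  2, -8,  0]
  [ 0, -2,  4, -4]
J_2(-4) ⊕ J_1(-4) ⊕ J_1(-4)

The characteristic polynomial is
  det(x·I − A) = x^4 + 16*x^3 + 96*x^2 + 256*x + 256 = (x + 4)^4

Eigenvalues and multiplicities (the geometric multiplicity of λ is n − rank(A − λI), which equals the number of Jordan blocks for λ):
  λ = -4: algebraic multiplicity = 4, geometric multiplicity = 3

Determining the block sizes for each eigenvalue:
  λ = -4: 3 blocks summing to 4 forces exactly one block of size 2 and the rest size 1 → block sizes [2, 1, 1]

Assembling the blocks gives a Jordan form
J =
  [-4,  1,  0,  0]
  [ 0, -4,  0,  0]
  [ 0,  0, -4,  0]
  [ 0,  0,  0, -4]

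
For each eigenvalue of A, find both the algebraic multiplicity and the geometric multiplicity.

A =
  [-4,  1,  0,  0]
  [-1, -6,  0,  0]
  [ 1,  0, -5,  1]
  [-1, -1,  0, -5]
λ = -5: alg = 4, geom = 2

Step 1 — factor the characteristic polynomial to read off the algebraic multiplicities:
  χ_A(x) = (x + 5)^4

Step 2 — compute geometric multiplicities via the rank-nullity identity g(λ) = n − rank(A − λI):
  rank(A − (-5)·I) = 2, so dim ker(A − (-5)·I) = n − 2 = 2

Summary:
  λ = -5: algebraic multiplicity = 4, geometric multiplicity = 2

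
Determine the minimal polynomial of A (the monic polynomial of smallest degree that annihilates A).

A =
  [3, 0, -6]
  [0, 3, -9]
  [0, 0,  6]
x^2 - 9*x + 18

The characteristic polynomial is χ_A(x) = (x - 6)*(x - 3)^2, so the eigenvalues are known. The minimal polynomial is
  m_A(x) = Π_λ (x − λ)^{k_λ}
where k_λ is the size of the *largest* Jordan block for λ (equivalently, the smallest k with (A − λI)^k v = 0 for every generalised eigenvector v of λ).

  λ = 3: largest Jordan block has size 1, contributing (x − 3)
  λ = 6: largest Jordan block has size 1, contributing (x − 6)

So m_A(x) = (x - 6)*(x - 3) = x^2 - 9*x + 18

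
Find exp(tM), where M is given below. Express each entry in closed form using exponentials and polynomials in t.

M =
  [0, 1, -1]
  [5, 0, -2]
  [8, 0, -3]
e^{tM} =
  [-t^2*exp(-t) + t*exp(-t) + exp(-t), t^2*exp(-t) + t*exp(-t), -t^2*exp(-t)/2 - t*exp(-t)]
  [-3*t^2*exp(-t) + 5*t*exp(-t), 3*t^2*exp(-t) + t*exp(-t) + exp(-t), -3*t^2*exp(-t)/2 - 2*t*exp(-t)]
  [-4*t^2*exp(-t) + 8*t*exp(-t), 4*t^2*exp(-t), -2*t^2*exp(-t) - 2*t*exp(-t) + exp(-t)]

Strategy: write M = P · J · P⁻¹ where J is a Jordan canonical form, so e^{tM} = P · e^{tJ} · P⁻¹, and e^{tJ} can be computed block-by-block.

M has Jordan form
J =
  [-1,  1,  0]
  [ 0, -1,  1]
  [ 0,  0, -1]
(up to reordering of blocks).

Per-block formulas:
  For a 3×3 Jordan block J_3(-1): exp(t · J_3(-1)) = e^(-1t)·(I + t·N + (t^2/2)·N^2), where N is the 3×3 nilpotent shift.

After assembling e^{tJ} and conjugating by P, we get:

e^{tM} =
  [-t^2*exp(-t) + t*exp(-t) + exp(-t), t^2*exp(-t) + t*exp(-t), -t^2*exp(-t)/2 - t*exp(-t)]
  [-3*t^2*exp(-t) + 5*t*exp(-t), 3*t^2*exp(-t) + t*exp(-t) + exp(-t), -3*t^2*exp(-t)/2 - 2*t*exp(-t)]
  [-4*t^2*exp(-t) + 8*t*exp(-t), 4*t^2*exp(-t), -2*t^2*exp(-t) - 2*t*exp(-t) + exp(-t)]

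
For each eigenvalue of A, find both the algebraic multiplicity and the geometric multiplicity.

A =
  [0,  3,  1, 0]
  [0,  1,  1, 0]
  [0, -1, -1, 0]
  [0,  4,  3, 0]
λ = 0: alg = 4, geom = 2

Step 1 — factor the characteristic polynomial to read off the algebraic multiplicities:
  χ_A(x) = x^4

Step 2 — compute geometric multiplicities via the rank-nullity identity g(λ) = n − rank(A − λI):
  rank(A − (0)·I) = 2, so dim ker(A − (0)·I) = n − 2 = 2

Summary:
  λ = 0: algebraic multiplicity = 4, geometric multiplicity = 2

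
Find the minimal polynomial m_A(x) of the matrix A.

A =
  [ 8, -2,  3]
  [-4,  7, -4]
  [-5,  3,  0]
x^3 - 15*x^2 + 75*x - 125

The characteristic polynomial is χ_A(x) = (x - 5)^3, so the eigenvalues are known. The minimal polynomial is
  m_A(x) = Π_λ (x − λ)^{k_λ}
where k_λ is the size of the *largest* Jordan block for λ (equivalently, the smallest k with (A − λI)^k v = 0 for every generalised eigenvector v of λ).

  λ = 5: largest Jordan block has size 3, contributing (x − 5)^3

So m_A(x) = (x - 5)^3 = x^3 - 15*x^2 + 75*x - 125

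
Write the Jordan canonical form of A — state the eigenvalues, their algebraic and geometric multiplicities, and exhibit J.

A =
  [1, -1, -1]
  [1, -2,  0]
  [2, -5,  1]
J_3(0)

The characteristic polynomial is
  det(x·I − A) = x^3

Eigenvalues and multiplicities (the geometric multiplicity of λ is n − rank(A − λI), which equals the number of Jordan blocks for λ):
  λ = 0: algebraic multiplicity = 3, geometric multiplicity = 1

Determining the block sizes for each eigenvalue:
  λ = 0: one block (gm = 1), so the single block has size am = 3 → block sizes [3]

Assembling the blocks gives a Jordan form
J =
  [0, 1, 0]
  [0, 0, 1]
  [0, 0, 0]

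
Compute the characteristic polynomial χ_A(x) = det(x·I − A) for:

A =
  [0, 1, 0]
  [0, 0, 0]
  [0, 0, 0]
x^3

Expanding det(x·I − A) (e.g. by cofactor expansion or by noting that A is similar to its Jordan form J, which has the same characteristic polynomial as A) gives
  χ_A(x) = x^3
which factors as x^3. The eigenvalues (with algebraic multiplicities) are λ = 0 with multiplicity 3.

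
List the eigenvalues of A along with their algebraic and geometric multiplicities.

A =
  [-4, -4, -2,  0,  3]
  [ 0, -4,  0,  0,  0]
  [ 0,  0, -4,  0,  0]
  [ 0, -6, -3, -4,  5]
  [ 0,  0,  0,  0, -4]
λ = -4: alg = 5, geom = 3

Step 1 — factor the characteristic polynomial to read off the algebraic multiplicities:
  χ_A(x) = (x + 4)^5

Step 2 — compute geometric multiplicities via the rank-nullity identity g(λ) = n − rank(A − λI):
  rank(A − (-4)·I) = 2, so dim ker(A − (-4)·I) = n − 2 = 3

Summary:
  λ = -4: algebraic multiplicity = 5, geometric multiplicity = 3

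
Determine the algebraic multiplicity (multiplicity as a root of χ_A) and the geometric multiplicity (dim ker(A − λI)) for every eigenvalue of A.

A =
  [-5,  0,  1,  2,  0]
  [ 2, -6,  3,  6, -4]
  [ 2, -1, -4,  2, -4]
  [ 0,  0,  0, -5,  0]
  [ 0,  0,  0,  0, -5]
λ = -5: alg = 5, geom = 3

Step 1 — factor the characteristic polynomial to read off the algebraic multiplicities:
  χ_A(x) = (x + 5)^5

Step 2 — compute geometric multiplicities via the rank-nullity identity g(λ) = n − rank(A − λI):
  rank(A − (-5)·I) = 2, so dim ker(A − (-5)·I) = n − 2 = 3

Summary:
  λ = -5: algebraic multiplicity = 5, geometric multiplicity = 3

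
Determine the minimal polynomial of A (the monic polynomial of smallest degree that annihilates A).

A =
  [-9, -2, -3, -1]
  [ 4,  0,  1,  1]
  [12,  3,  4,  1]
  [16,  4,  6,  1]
x^3 + 3*x^2 + 3*x + 1

The characteristic polynomial is χ_A(x) = (x + 1)^4, so the eigenvalues are known. The minimal polynomial is
  m_A(x) = Π_λ (x − λ)^{k_λ}
where k_λ is the size of the *largest* Jordan block for λ (equivalently, the smallest k with (A − λI)^k v = 0 for every generalised eigenvector v of λ).

  λ = -1: largest Jordan block has size 3, contributing (x + 1)^3

So m_A(x) = (x + 1)^3 = x^3 + 3*x^2 + 3*x + 1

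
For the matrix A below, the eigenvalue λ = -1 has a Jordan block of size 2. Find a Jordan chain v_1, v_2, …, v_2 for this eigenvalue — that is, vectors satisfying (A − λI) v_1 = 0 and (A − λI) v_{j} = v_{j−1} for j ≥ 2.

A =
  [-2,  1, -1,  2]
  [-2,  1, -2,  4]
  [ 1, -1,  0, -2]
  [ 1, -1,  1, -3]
A Jordan chain for λ = -1 of length 2:
v_1 = (-1, -2, 1, 1)ᵀ
v_2 = (1, 0, 0, 0)ᵀ

Let N = A − (-1)·I. We want v_2 with N^2 v_2 = 0 but N^1 v_2 ≠ 0; then v_{j-1} := N · v_j for j = 2, …, 2.

Pick v_2 = (1, 0, 0, 0)ᵀ.
Then v_1 = N · v_2 = (-1, -2, 1, 1)ᵀ.

Sanity check: (A − (-1)·I) v_1 = (0, 0, 0, 0)ᵀ = 0. ✓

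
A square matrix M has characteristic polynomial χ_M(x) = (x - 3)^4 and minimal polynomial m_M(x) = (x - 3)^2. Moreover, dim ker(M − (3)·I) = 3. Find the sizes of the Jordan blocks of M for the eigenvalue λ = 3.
Block sizes for λ = 3: [2, 1, 1]

Step 1 — from the characteristic polynomial, algebraic multiplicity of λ = 3 is 4. From dim ker(M − (3)·I) = 3, there are exactly 3 Jordan blocks for λ = 3.
Step 2 — from the minimal polynomial, the factor (x − 3)^2 tells us the largest block for λ = 3 has size 2.
Step 3 — with total size 4, 3 blocks, and largest block 2, the block sizes (in nonincreasing order) are [2, 1, 1].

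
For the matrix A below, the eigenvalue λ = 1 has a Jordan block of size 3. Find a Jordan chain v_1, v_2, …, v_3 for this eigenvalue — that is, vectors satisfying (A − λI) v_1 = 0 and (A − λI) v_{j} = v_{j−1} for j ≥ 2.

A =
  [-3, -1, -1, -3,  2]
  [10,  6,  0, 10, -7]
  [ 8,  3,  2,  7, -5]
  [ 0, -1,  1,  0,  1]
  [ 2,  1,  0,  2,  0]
A Jordan chain for λ = 1 of length 3:
v_1 = (2, -4, -4, 0, 0)ᵀ
v_2 = (-4, 10, 8, 0, 2)ᵀ
v_3 = (1, 0, 0, 0, 0)ᵀ

Let N = A − (1)·I. We want v_3 with N^3 v_3 = 0 but N^2 v_3 ≠ 0; then v_{j-1} := N · v_j for j = 3, …, 2.

Pick v_3 = (1, 0, 0, 0, 0)ᵀ.
Then v_2 = N · v_3 = (-4, 10, 8, 0, 2)ᵀ.
Then v_1 = N · v_2 = (2, -4, -4, 0, 0)ᵀ.

Sanity check: (A − (1)·I) v_1 = (0, 0, 0, 0, 0)ᵀ = 0. ✓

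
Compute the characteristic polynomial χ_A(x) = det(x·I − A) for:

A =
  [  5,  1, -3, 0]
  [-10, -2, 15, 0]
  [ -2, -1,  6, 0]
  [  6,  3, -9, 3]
x^4 - 12*x^3 + 54*x^2 - 108*x + 81

Expanding det(x·I − A) (e.g. by cofactor expansion or by noting that A is similar to its Jordan form J, which has the same characteristic polynomial as A) gives
  χ_A(x) = x^4 - 12*x^3 + 54*x^2 - 108*x + 81
which factors as (x - 3)^4. The eigenvalues (with algebraic multiplicities) are λ = 3 with multiplicity 4.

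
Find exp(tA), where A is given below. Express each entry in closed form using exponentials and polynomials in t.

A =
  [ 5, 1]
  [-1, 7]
e^{tA} =
  [-t*exp(6*t) + exp(6*t), t*exp(6*t)]
  [-t*exp(6*t), t*exp(6*t) + exp(6*t)]

Strategy: write A = P · J · P⁻¹ where J is a Jordan canonical form, so e^{tA} = P · e^{tJ} · P⁻¹, and e^{tJ} can be computed block-by-block.

A has Jordan form
J =
  [6, 1]
  [0, 6]
(up to reordering of blocks).

Per-block formulas:
  For a 2×2 Jordan block J_2(6): exp(t · J_2(6)) = e^(6t)·(I + t·N), where N is the 2×2 nilpotent shift.

After assembling e^{tJ} and conjugating by P, we get:

e^{tA} =
  [-t*exp(6*t) + exp(6*t), t*exp(6*t)]
  [-t*exp(6*t), t*exp(6*t) + exp(6*t)]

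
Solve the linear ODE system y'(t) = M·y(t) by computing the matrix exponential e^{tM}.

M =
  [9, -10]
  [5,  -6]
e^{tM} =
  [2*exp(4*t) - exp(-t), -2*exp(4*t) + 2*exp(-t)]
  [exp(4*t) - exp(-t), -exp(4*t) + 2*exp(-t)]

Strategy: write M = P · J · P⁻¹ where J is a Jordan canonical form, so e^{tM} = P · e^{tJ} · P⁻¹, and e^{tJ} can be computed block-by-block.

M has Jordan form
J =
  [-1, 0]
  [ 0, 4]
(up to reordering of blocks).

Per-block formulas:
  For a 1×1 block at λ = -1: exp(t · [-1]) = [e^(-1t)].
  For a 1×1 block at λ = 4: exp(t · [4]) = [e^(4t)].

After assembling e^{tJ} and conjugating by P, we get:

e^{tM} =
  [2*exp(4*t) - exp(-t), -2*exp(4*t) + 2*exp(-t)]
  [exp(4*t) - exp(-t), -exp(4*t) + 2*exp(-t)]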